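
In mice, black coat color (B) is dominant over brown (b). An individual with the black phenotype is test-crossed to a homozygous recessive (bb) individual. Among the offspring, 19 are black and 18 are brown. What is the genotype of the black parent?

Test cross: ? × bb
Offspring: 19 black, 18 brown — approximately 1:1.
A 1:1 ratio in a test cross indicates the unknown parent is heterozygous (Bb).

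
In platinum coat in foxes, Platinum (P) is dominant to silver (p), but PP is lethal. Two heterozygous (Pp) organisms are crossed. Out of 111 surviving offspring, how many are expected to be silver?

Cross: Pp × Pp
Punnett square offspring (before lethality): 1 PP, 2 Pp, 1 pp
The PP genotype is lethal (embryos die); surviving offspring: 2 Pp, 1 pp
silver: 1 out of 3 → fraction 1/3
Expected count = 1/3 × 111 = 37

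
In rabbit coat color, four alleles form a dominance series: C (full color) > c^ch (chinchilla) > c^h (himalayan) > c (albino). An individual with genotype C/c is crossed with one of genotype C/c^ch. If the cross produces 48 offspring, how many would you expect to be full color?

Cross: C/c × C/c^ch
Allele dominance: C > c^ch > c^h > c
Offspring genotypes: 1 C/C, 1 C/c^ch, 1 C/c, 1 c^ch/c
Phenotype counts: 3 full color, 1 chinchilla
full color: 3 out of 4 → fraction 3/4
Expected count = 3/4 × 48 = 36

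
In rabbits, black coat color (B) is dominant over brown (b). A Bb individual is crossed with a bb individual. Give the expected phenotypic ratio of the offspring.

Punnett square for Bb × bb:
Offspring genotypes: 2 Bb, 2 bb
black: 2, brown: 2
Ratio: 1:1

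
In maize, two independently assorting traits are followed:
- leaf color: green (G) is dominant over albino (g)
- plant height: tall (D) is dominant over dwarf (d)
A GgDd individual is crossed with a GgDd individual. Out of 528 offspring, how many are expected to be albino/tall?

Dihybrid cross GgDd × GgDd — consider each gene separately:
leaf color: Gg × Gg → 1 GG, 2 Gg, 1 gg → 3 G_ : 1 gg (out of 4)
plant height: Dd × Dd → 1 DD, 2 Dd, 1 dd → 3 D_ : 1 dd (out of 4)
Combine (counts out of 4 × 4 = 16): green/tall (G_D_) = 3×3 = 9; green/dwarf (G_dd) = 3×1 = 3; albino/tall (ggD_) = 1×3 = 3; albino/dwarf (ggdd) = 1×1 = 1
Phenotype counts (out of 16): 9 green/tall, 3 green/dwarf, 3 albino/tall, 1 albino/dwarf
albino/tall: 3 out of 16 → fraction 3/16
Expected count = 3/16 × 528 = 99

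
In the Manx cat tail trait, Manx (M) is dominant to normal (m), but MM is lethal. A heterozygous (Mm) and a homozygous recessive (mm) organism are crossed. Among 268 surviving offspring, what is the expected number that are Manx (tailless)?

Cross: Mm × mm
Punnett square offspring (before lethality): 2 Mm, 2 mm
No MM offspring are produced in this cross.
Manx (tailless): 2 out of 4 → fraction 1/2
Expected count = 1/2 × 268 = 134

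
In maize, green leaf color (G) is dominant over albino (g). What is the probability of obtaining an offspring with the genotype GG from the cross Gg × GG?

Punnett square for Gg × GG:
Offspring genotypes: 2 GG, 2 Gg
Total offspring: 4
Count with target: 2
Probability: 2/4 = 1/2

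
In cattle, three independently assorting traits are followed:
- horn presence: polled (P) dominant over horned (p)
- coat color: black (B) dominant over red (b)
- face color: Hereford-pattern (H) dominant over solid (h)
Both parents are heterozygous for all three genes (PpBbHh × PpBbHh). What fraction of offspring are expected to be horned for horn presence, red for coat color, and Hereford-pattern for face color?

Trihybrid cross: PpBbHh × PpBbHh
Each trait segregates independently with a 3:1 phenotypic ratio, so each gene contributes 3/4 (dominant) or 1/4 (recessive).
Target: horned (horn presence), red (coat color), Hereford-pattern (face color)
Probability = product of independent per-trait probabilities
= 1/4 × 1/4 × 3/4 = 3/64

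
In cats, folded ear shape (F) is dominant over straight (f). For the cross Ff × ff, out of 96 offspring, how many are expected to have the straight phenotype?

Punnett square for Ff × ff:
Offspring genotypes: 2 Ff, 2 ff
Total offspring: 4
Count with target: 2
Probability: 2/4 = 1/2
Expected count = 1/2 × 96 = 48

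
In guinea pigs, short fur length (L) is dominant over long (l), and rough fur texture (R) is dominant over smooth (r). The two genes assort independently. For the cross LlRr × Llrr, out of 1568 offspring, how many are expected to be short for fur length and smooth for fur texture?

Dihybrid cross LlRr × Llrr — consider each gene separately:
fur length: Ll × Ll → 1 LL, 2 Ll, 1 ll → 3 L_ : 1 ll (out of 4)
fur texture: Rr × rr → 2 Rr, 2 rr → 2 R_ : 2 rr (out of 4)
Looking for: short (L_) and smooth (rr)
P(short) = 3/4, P(smooth) = 2/4
P(both) = 3/4 × 2/4 = 6/16 = 3/8
Expected count = 3/8 × 1568 = 588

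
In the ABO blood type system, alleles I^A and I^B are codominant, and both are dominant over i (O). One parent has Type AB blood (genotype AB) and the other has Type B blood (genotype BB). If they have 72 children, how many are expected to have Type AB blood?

Cross: AB × BB
Possible offspring genotypes: 2 AB, 2 BB
Blood type counts: 2 Type AB, 2 Type B
Probability of Type AB: 2/4 = 1/2
Expected count = 1/2 × 72 = 36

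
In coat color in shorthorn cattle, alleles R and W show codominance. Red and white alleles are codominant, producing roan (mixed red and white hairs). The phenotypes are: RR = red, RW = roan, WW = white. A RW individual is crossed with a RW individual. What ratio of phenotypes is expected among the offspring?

Punnett square for RW × RW:
Offspring genotypes: 1 RR, 2 RW, 1 WW
Phenotype counts: 1 red, 2 roan, 1 white
Ratio: 1 red : 2 roan : 1 white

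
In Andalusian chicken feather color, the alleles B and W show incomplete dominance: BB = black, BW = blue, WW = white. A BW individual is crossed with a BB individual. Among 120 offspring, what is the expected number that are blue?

Punnett square for BW × BB:
Offspring genotypes: 2 BB, 2 BW
Phenotype counts: 2 black, 2 blue
blue: 2 out of 4 → fraction 1/2
Expected count = 1/2 × 120 = 60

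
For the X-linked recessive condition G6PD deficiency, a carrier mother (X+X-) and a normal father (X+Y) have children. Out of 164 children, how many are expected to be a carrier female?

Cross: X+X- × X+Y
Offspring: 1 X+X+, 1 X+Y, 1 X+X-, 1 X-Y
Probability of a carrier female: 1/4
Expected count = 1/4 × 164 = 41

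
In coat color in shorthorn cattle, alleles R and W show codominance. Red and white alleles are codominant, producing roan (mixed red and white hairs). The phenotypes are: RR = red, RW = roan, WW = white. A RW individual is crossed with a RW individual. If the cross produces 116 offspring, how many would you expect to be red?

Punnett square for RW × RW:
Offspring genotypes: 1 RR, 2 RW, 1 WW
Phenotype counts: 1 red, 2 roan, 1 white
red: 1 out of 4 → fraction 1/4
Expected count = 1/4 × 116 = 29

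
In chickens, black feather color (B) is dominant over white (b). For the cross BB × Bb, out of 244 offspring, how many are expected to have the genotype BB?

Punnett square for BB × Bb:
Offspring genotypes: 2 BB, 2 Bb
Total offspring: 4
Count with target: 2
Probability: 2/4 = 1/2
Expected count = 1/2 × 244 = 122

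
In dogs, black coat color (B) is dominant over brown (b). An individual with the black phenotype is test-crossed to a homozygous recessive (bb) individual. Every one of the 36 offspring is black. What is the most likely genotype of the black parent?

Test cross: ? × bb
All offspring are black.
If the unknown parent were heterozygous (Bb), about half of 36 offspring would be brown; none are. The unknown parent is most likely homozygous dominant (BB).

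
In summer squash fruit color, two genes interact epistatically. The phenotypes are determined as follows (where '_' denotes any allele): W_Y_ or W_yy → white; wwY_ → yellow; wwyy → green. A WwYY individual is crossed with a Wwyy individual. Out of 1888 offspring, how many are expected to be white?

Cross: WwYY × Wwyy — consider each gene separately:
W gene: Ww × Ww → 1 WW, 2 Ww, 1 ww → 3 W_ : 1 ww (out of 4)
Y gene: YY × yy → 4 Yy → 4 Y_ (out of 4)
Genotype classes (out of 4 × 4 = 16): W_Y_ = 3×4 = 12; wwY_ = 1×4 = 4
Apply the phenotype rules: W_Y_ (12) → white; wwY_ (4) → yellow
Phenotype counts (out of 16): 12 white, 4 yellow
white: 12 out of 16 → fraction 3/4
Expected count = 3/4 × 1888 = 1416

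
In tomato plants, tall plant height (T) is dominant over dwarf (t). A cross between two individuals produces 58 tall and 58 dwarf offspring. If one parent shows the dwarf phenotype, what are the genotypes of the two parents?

Observed offspring: 58 tall, 58 dwarf
The observed ratio simplifies to 1:1. One parent shows dwarf, so its genotype must be tt. A 1:1 offspring split requires the other parent to be heterozygous (Tt).
Parent genotypes: tt × Tt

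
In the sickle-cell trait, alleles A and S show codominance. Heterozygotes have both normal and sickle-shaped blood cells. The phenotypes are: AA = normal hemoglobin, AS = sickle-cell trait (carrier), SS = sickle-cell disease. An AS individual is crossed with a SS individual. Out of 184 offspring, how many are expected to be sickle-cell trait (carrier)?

Punnett square for AS × SS:
Offspring genotypes: 2 AS, 2 SS
Phenotype counts: 2 sickle-cell trait (carrier), 2 sickle-cell disease
sickle-cell trait (carrier): 2 out of 4 → fraction 1/2
Expected count = 1/2 × 184 = 92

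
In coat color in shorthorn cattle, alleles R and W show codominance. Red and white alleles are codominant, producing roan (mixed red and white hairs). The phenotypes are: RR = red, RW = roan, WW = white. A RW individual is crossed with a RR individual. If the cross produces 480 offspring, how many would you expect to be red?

Punnett square for RW × RR:
Offspring genotypes: 2 RR, 2 RW
Phenotype counts: 2 red, 2 roan
red: 2 out of 4 → fraction 1/2
Expected count = 1/2 × 480 = 240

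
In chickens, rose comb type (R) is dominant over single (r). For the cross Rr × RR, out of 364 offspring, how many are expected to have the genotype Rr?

Punnett square for Rr × RR:
Offspring genotypes: 2 RR, 2 Rr
Total offspring: 4
Count with target: 2
Probability: 2/4 = 1/2
Expected count = 1/2 × 364 = 182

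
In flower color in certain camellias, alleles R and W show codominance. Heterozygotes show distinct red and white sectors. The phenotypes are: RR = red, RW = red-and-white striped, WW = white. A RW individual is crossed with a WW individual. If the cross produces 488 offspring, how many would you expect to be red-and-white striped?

Punnett square for RW × WW:
Offspring genotypes: 2 RW, 2 WW
Phenotype counts: 2 red-and-white striped, 2 white
red-and-white striped: 2 out of 4 → fraction 1/2
Expected count = 1/2 × 488 = 244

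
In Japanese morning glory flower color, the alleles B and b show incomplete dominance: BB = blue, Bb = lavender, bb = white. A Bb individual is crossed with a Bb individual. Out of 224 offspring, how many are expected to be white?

Punnett square for Bb × Bb:
Offspring genotypes: 1 BB, 2 Bb, 1 bb
Phenotype counts: 1 blue, 2 lavender, 1 white
white: 1 out of 4 → fraction 1/4
Expected count = 1/4 × 224 = 56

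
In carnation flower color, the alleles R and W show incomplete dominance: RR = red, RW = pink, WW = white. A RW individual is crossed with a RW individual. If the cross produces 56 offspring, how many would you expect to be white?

Punnett square for RW × RW:
Offspring genotypes: 1 RR, 2 RW, 1 WW
Phenotype counts: 1 red, 2 pink, 1 white
white: 1 out of 4 → fraction 1/4
Expected count = 1/4 × 56 = 14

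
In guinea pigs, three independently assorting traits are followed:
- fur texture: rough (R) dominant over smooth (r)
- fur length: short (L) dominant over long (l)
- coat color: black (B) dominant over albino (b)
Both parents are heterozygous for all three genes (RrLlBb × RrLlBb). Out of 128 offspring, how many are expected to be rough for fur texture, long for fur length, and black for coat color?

Trihybrid cross: RrLlBb × RrLlBb
Each trait segregates independently with a 3:1 phenotypic ratio, so each gene contributes 3/4 (dominant) or 1/4 (recessive).
Target: rough (fur texture), long (fur length), black (coat color)
Probability = product of independent per-trait probabilities
= 3/4 × 1/4 × 3/4 = 9/64
Expected count = 9/64 × 128 = 18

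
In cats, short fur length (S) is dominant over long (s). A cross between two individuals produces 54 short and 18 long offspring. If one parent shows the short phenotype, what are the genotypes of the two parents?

Observed offspring: 54 short, 18 long
The observed ratio simplifies to 3:1. Long (ss) offspring appear, so each parent must contribute one s allele. The parent stated to show short carries S, so it is Ss. The other parent is then either Ss or ss: Ss × ss would give a 1:1 split, whereas Ss × Ss gives 3:1 — matching the data. So both parents are heterozygous (Ss × Ss).
Parent genotypes: Ss × Ss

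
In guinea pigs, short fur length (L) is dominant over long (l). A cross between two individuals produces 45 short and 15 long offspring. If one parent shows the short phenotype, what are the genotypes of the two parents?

Observed offspring: 45 short, 15 long
The observed ratio simplifies to 3:1. Long (ll) offspring appear, so each parent must contribute one l allele. The parent stated to show short carries L, so it is Ll. The other parent is then either Ll or ll: Ll × ll would give a 1:1 split, whereas Ll × Ll gives 3:1 — matching the data. So both parents are heterozygous (Ll × Ll).
Parent genotypes: Ll × Ll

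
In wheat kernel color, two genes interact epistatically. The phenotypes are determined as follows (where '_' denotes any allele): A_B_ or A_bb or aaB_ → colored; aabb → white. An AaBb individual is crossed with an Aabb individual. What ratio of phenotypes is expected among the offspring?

Cross: AaBb × Aabb — consider each gene separately:
A gene: Aa × Aa → 1 AA, 2 Aa, 1 aa → 3 A_ : 1 aa (out of 4)
B gene: Bb × bb → 2 Bb, 2 bb → 2 B_ : 2 bb (out of 4)
Genotype classes (out of 4 × 4 = 16): A_B_ = 3×2 = 6; A_bb = 3×2 = 6; aaB_ = 1×2 = 2; aabb = 1×2 = 2
Apply the phenotype rules: A_B_ (6) + A_bb (6) + aaB_ (2) → colored; aabb (2) → white
Phenotype counts (out of 16): 14 colored, 2 white
Ratio: 7 colored : 1 white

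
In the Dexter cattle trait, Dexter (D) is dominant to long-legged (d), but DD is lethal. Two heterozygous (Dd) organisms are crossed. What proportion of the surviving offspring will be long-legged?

Cross: Dd × Dd
Punnett square offspring (before lethality): 1 DD, 2 Dd, 1 dd
The DD genotype is lethal (embryos die); surviving offspring: 2 Dd, 1 dd
long-legged: 1 out of 3
Probability: 1/3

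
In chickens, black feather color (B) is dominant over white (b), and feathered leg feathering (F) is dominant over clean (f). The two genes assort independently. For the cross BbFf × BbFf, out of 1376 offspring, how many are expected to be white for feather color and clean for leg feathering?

Dihybrid cross BbFf × BbFf — consider each gene separately:
feather color: Bb × Bb → 1 BB, 2 Bb, 1 bb → 3 B_ : 1 bb (out of 4)
leg feathering: Ff × Ff → 1 FF, 2 Ff, 1 ff → 3 F_ : 1 ff (out of 4)
Looking for: white (bb) and clean (ff)
P(white) = 1/4, P(clean) = 1/4
P(both) = 1/4 × 1/4 = 1/16
Expected count = 1/16 × 1376 = 86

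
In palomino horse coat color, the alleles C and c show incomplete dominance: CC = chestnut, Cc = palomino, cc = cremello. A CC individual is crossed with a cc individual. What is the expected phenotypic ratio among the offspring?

Punnett square for CC × cc:
Offspring genotypes: 4 Cc
Phenotype counts: 4 palomino
Ratio: all palomino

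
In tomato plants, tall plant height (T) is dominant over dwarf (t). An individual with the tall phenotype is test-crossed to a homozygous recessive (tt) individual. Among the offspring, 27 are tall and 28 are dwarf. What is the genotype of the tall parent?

Test cross: ? × tt
Offspring: 27 tall, 28 dwarf — approximately 1:1.
A 1:1 ratio in a test cross indicates the unknown parent is heterozygous (Tt).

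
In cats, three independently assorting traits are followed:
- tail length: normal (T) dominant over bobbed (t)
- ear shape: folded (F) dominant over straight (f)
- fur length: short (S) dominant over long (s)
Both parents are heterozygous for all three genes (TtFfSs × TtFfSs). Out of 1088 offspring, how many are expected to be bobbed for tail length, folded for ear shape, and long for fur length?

Trihybrid cross: TtFfSs × TtFfSs
Each trait segregates independently with a 3:1 phenotypic ratio, so each gene contributes 3/4 (dominant) or 1/4 (recessive).
Target: bobbed (tail length), folded (ear shape), long (fur length)
Probability = product of independent per-trait probabilities
= 1/4 × 3/4 × 1/4 = 3/64
Expected count = 3/64 × 1088 = 51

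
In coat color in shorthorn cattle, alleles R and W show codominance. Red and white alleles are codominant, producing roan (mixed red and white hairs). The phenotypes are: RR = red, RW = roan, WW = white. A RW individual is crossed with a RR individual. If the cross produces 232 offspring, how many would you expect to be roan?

Punnett square for RW × RR:
Offspring genotypes: 2 RR, 2 RW
Phenotype counts: 2 red, 2 roan
roan: 2 out of 4 → fraction 1/2
Expected count = 1/2 × 232 = 116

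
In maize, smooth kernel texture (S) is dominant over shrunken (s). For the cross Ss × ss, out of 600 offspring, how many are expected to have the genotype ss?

Punnett square for Ss × ss:
Offspring genotypes: 2 Ss, 2 ss
Total offspring: 4
Count with target: 2
Probability: 2/4 = 1/2
Expected count = 1/2 × 600 = 300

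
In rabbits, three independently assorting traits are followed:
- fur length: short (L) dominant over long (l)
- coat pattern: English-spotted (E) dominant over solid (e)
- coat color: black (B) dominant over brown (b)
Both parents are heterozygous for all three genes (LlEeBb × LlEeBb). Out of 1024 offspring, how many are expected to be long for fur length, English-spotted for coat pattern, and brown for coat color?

Trihybrid cross: LlEeBb × LlEeBb
Each trait segregates independently with a 3:1 phenotypic ratio, so each gene contributes 3/4 (dominant) or 1/4 (recessive).
Target: long (fur length), English-spotted (coat pattern), brown (coat color)
Probability = product of independent per-trait probabilities
= 1/4 × 3/4 × 1/4 = 3/64
Expected count = 3/64 × 1024 = 48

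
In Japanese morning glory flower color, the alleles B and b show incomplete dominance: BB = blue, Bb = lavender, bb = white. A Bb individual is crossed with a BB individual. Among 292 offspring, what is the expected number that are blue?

Punnett square for Bb × BB:
Offspring genotypes: 2 BB, 2 Bb
Phenotype counts: 2 blue, 2 lavender
blue: 2 out of 4 → fraction 1/2
Expected count = 1/2 × 292 = 146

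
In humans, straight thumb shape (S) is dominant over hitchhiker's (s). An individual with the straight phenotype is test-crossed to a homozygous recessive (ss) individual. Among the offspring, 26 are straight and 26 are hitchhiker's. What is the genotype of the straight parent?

Test cross: ? × ss
Offspring: 26 straight, 26 hitchhiker's — approximately 1:1.
A 1:1 ratio in a test cross indicates the unknown parent is heterozygous (Ss).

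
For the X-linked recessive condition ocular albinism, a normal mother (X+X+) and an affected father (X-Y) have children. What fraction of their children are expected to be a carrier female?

Cross: X+X+ × X-Y
Offspring: 2 X+X-, 2 X+Y
Probability of a carrier female: 2/4 = 1/2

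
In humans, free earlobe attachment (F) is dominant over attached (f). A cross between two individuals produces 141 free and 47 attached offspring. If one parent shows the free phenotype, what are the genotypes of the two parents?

Observed offspring: 141 free, 47 attached
The observed ratio simplifies to 3:1. Attached (ff) offspring appear, so each parent must contribute one f allele. The parent stated to show free carries F, so it is Ff. The other parent is then either Ff or ff: Ff × ff would give a 1:1 split, whereas Ff × Ff gives 3:1 — matching the data. So both parents are heterozygous (Ff × Ff).
Parent genotypes: Ff × Ff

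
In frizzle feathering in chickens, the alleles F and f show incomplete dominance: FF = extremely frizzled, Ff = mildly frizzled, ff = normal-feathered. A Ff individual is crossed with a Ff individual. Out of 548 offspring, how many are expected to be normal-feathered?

Punnett square for Ff × Ff:
Offspring genotypes: 1 FF, 2 Ff, 1 ff
Phenotype counts: 1 extremely frizzled, 2 mildly frizzled, 1 normal-feathered
normal-feathered: 1 out of 4 → fraction 1/4
Expected count = 1/4 × 548 = 137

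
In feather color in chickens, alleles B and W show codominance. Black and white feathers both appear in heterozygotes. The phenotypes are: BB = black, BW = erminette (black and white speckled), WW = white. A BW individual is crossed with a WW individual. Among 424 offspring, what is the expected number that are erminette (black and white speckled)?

Punnett square for BW × WW:
Offspring genotypes: 2 BW, 2 WW
Phenotype counts: 2 erminette (black and white speckled), 2 white
erminette (black and white speckled): 2 out of 4 → fraction 1/2
Expected count = 1/2 × 424 = 212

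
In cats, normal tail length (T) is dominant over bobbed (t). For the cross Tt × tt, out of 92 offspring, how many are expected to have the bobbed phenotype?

Punnett square for Tt × tt:
Offspring genotypes: 2 Tt, 2 tt
Total offspring: 4
Count with target: 2
Probability: 2/4 = 1/2
Expected count = 1/2 × 92 = 46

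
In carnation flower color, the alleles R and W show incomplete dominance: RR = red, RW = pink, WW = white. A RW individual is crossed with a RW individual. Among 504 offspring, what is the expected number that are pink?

Punnett square for RW × RW:
Offspring genotypes: 1 RR, 2 RW, 1 WW
Phenotype counts: 1 red, 2 pink, 1 white
pink: 2 out of 4 → fraction 1/2
Expected count = 1/2 × 504 = 252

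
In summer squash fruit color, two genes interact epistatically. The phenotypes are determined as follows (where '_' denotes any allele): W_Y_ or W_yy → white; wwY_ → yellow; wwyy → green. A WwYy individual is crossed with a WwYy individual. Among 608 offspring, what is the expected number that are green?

Cross: WwYy × WwYy — consider each gene separately:
W gene: Ww × Ww → 1 WW, 2 Ww, 1 ww → 3 W_ : 1 ww (out of 4)
Y gene: Yy × Yy → 1 YY, 2 Yy, 1 yy → 3 Y_ : 1 yy (out of 4)
Genotype classes (out of 4 × 4 = 16): W_Y_ = 3×3 = 9; W_yy = 3×1 = 3; wwY_ = 1×3 = 3; wwyy = 1×1 = 1
Apply the phenotype rules: W_Y_ (9) + W_yy (3) → white; wwY_ (3) → yellow; wwyy (1) → green
Phenotype counts (out of 16): 12 white, 3 yellow, 1 green
green: 1 out of 16 → fraction 1/16
Expected count = 1/16 × 608 = 38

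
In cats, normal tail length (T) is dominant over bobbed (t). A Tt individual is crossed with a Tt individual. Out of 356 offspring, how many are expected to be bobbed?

Punnett square for Tt × Tt:
Offspring genotypes: 1 TT, 2 Tt, 1 tt
normal: 3, bobbed: 1
bobbed: 1 out of 4 → fraction 1/4
Expected count = 1/4 × 356 = 89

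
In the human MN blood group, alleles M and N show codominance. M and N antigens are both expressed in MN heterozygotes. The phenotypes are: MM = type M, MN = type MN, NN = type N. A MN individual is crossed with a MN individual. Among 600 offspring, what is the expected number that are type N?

Punnett square for MN × MN:
Offspring genotypes: 1 MM, 2 MN, 1 NN
Phenotype counts: 1 type M, 2 type MN, 1 type N
type N: 1 out of 4 → fraction 1/4
Expected count = 1/4 × 600 = 150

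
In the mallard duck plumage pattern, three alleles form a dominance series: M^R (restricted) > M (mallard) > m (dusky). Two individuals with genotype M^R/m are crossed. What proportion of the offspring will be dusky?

Cross: M^R/m × M^R/m
Allele dominance: M^R > M > m
Offspring genotypes: 1 M^R/M^R, 2 M^R/m, 1 m/m
Phenotype counts: 3 restricted, 1 dusky
dusky: 1 out of 4
Probability: 1/4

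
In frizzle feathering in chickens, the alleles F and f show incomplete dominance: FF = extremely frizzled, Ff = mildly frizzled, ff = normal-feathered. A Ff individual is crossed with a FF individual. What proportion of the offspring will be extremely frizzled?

Punnett square for Ff × FF:
Offspring genotypes: 2 FF, 2 Ff
Phenotype counts: 2 extremely frizzled, 2 mildly frizzled
extremely frizzled: 2 out of 4
Probability: 2/4 = 1/2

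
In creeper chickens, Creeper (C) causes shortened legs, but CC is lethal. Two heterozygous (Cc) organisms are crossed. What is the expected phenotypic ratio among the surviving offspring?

Cross: Cc × Cc
Punnett square offspring (before lethality): 1 CC, 2 Cc, 1 cc
The CC genotype is lethal (embryos die); surviving offspring: 2 Cc, 1 cc
Ratio: 2 creeper : 1 normal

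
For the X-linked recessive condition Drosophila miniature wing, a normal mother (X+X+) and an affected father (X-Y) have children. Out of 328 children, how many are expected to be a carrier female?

Cross: X+X+ × X-Y
Offspring: 2 X+X-, 2 X+Y
Probability of a carrier female: 2/4 = 1/2
Expected count = 1/2 × 328 = 164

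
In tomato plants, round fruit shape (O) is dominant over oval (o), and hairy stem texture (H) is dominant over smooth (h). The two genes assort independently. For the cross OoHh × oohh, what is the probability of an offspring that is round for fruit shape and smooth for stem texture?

Dihybrid cross OoHh × oohh — consider each gene separately:
fruit shape: Oo × oo → 2 Oo, 2 oo → 2 O_ : 2 oo (out of 4)
stem texture: Hh × hh → 2 Hh, 2 hh → 2 H_ : 2 hh (out of 4)
Looking for: round (O_) and smooth (hh)
P(round) = 2/4, P(smooth) = 2/4
P(both) = 2/4 × 2/4 = 4/16 = 1/4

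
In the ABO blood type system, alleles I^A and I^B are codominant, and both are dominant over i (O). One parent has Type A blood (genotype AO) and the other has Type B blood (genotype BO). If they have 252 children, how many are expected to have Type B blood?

Cross: AO × BO
Possible offspring genotypes: 1 AB, 1 AO, 1 BO, 1 OO
Blood type counts: 1 Type AB, 1 Type A, 1 Type B, 1 Type O
Probability of Type B: 1/4
Expected count = 1/4 × 252 = 63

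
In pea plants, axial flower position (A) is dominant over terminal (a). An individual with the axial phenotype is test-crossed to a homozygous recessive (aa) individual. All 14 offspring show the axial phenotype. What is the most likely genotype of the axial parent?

Test cross: ? × aa
All offspring are axial.
If the unknown parent were heterozygous (Aa), about half of 14 offspring would be terminal; none are. The unknown parent is most likely homozygous dominant (AA).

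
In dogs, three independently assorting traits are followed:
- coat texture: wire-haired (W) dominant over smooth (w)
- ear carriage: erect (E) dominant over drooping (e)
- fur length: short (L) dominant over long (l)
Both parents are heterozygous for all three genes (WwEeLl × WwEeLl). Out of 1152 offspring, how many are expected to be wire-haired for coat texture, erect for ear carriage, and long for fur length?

Trihybrid cross: WwEeLl × WwEeLl
Each trait segregates independently with a 3:1 phenotypic ratio, so each gene contributes 3/4 (dominant) or 1/4 (recessive).
Target: wire-haired (coat texture), erect (ear carriage), long (fur length)
Probability = product of independent per-trait probabilities
= 3/4 × 3/4 × 1/4 = 9/64
Expected count = 9/64 × 1152 = 162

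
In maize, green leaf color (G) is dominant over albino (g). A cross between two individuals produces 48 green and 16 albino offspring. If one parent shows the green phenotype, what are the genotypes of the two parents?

Observed offspring: 48 green, 16 albino
The observed ratio simplifies to 3:1. Albino (gg) offspring appear, so each parent must contribute one g allele. The parent stated to show green carries G, so it is Gg. The other parent is then either Gg or gg: Gg × gg would give a 1:1 split, whereas Gg × Gg gives 3:1 — matching the data. So both parents are heterozygous (Gg × Gg).
Parent genotypes: Gg × Gg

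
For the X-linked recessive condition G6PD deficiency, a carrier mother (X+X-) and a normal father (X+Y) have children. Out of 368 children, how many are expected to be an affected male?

Cross: X+X- × X+Y
Offspring: 1 X+X+, 1 X+Y, 1 X+X-, 1 X-Y
Probability of an affected male: 1/4
Expected count = 1/4 × 368 = 92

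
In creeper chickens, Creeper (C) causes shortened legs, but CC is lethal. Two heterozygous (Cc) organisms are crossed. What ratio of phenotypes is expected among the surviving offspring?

Cross: Cc × Cc
Punnett square offspring (before lethality): 1 CC, 2 Cc, 1 cc
The CC genotype is lethal (embryos die); surviving offspring: 2 Cc, 1 cc
Ratio: 2 creeper : 1 normal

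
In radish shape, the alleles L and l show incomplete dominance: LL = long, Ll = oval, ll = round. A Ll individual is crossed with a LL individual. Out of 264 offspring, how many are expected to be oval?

Punnett square for Ll × LL:
Offspring genotypes: 2 LL, 2 Ll
Phenotype counts: 2 long, 2 oval
oval: 2 out of 4 → fraction 1/2
Expected count = 1/2 × 264 = 132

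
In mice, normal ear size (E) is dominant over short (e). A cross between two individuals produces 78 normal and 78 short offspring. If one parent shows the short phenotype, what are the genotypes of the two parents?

Observed offspring: 78 normal, 78 short
The observed ratio simplifies to 1:1. One parent shows short, so its genotype must be ee. A 1:1 offspring split requires the other parent to be heterozygous (Ee).
Parent genotypes: ee × Ee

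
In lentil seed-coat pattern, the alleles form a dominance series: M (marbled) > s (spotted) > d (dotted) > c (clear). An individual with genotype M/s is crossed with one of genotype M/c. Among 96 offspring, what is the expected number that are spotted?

Cross: M/s × M/c
Allele dominance: M > s > d > c
Offspring genotypes: 1 M/M, 1 M/c, 1 M/s, 1 s/c
Phenotype counts: 3 marbled, 1 spotted
spotted: 1 out of 4 → fraction 1/4
Expected count = 1/4 × 96 = 24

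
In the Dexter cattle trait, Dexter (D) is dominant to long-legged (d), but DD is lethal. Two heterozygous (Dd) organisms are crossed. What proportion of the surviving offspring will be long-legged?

Cross: Dd × Dd
Punnett square offspring (before lethality): 1 DD, 2 Dd, 1 dd
The DD genotype is lethal (embryos die); surviving offspring: 2 Dd, 1 dd
long-legged: 1 out of 3
Probability: 1/3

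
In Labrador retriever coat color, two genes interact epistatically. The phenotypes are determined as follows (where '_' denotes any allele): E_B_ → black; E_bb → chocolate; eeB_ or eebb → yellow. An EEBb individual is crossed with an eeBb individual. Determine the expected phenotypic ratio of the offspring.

Cross: EEBb × eeBb — consider each gene separately:
E gene: EE × ee → 4 Ee → 4 E_ (out of 4)
B gene: Bb × Bb → 1 BB, 2 Bb, 1 bb → 3 B_ : 1 bb (out of 4)
Genotype classes (out of 4 × 4 = 16): E_B_ = 4×3 = 12; E_bb = 4×1 = 4
Apply the phenotype rules: E_B_ (12) → black; E_bb (4) → chocolate
Phenotype counts (out of 16): 12 black, 4 chocolate
Ratio: 3 black : 1 chocolate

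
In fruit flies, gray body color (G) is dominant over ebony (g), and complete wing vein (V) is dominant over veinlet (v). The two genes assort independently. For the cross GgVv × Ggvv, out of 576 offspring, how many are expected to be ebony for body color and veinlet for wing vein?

Dihybrid cross GgVv × Ggvv — consider each gene separately:
body color: Gg × Gg → 1 GG, 2 Gg, 1 gg → 3 G_ : 1 gg (out of 4)
wing vein: Vv × vv → 2 Vv, 2 vv → 2 V_ : 2 vv (out of 4)
Looking for: ebony (gg) and veinlet (vv)
P(ebony) = 1/4, P(veinlet) = 2/4
P(both) = 1/4 × 2/4 = 2/16 = 1/8
Expected count = 1/8 × 576 = 72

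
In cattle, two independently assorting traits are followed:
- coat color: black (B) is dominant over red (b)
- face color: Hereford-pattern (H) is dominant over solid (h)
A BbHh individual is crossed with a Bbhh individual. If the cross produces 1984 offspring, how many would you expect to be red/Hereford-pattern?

Dihybrid cross BbHh × Bbhh — consider each gene separately:
coat color: Bb × Bb → 1 BB, 2 Bb, 1 bb → 3 B_ : 1 bb (out of 4)
face color: Hh × hh → 2 Hh, 2 hh → 2 H_ : 2 hh (out of 4)
Combine (counts out of 4 × 4 = 16): black/Hereford-pattern (B_H_) = 3×2 = 6; black/solid (B_hh) = 3×2 = 6; red/Hereford-pattern (bbH_) = 1×2 = 2; red/solid (bbhh) = 1×2 = 2
Phenotype counts (out of 16): 6 black/Hereford-pattern, 6 black/solid, 2 red/Hereford-pattern, 2 red/solid
red/Hereford-pattern: 2 out of 16 → fraction 1/8
Expected count = 1/8 × 1984 = 248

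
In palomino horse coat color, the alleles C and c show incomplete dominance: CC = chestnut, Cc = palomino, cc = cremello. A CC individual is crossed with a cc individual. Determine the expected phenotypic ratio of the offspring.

Punnett square for CC × cc:
Offspring genotypes: 4 Cc
Phenotype counts: 4 palomino
Ratio: all palomino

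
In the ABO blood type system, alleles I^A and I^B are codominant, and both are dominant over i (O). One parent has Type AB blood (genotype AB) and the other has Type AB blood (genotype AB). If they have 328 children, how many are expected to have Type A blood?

Cross: AB × AB
Possible offspring genotypes: 1 AA, 2 AB, 1 BB
Blood type counts: 1 Type A, 2 Type AB, 1 Type B
Probability of Type A: 1/4
Expected count = 1/4 × 328 = 82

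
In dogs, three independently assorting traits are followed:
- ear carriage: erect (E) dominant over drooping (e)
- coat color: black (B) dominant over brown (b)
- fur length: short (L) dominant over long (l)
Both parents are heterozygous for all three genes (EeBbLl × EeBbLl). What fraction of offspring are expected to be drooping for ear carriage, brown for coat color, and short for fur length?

Trihybrid cross: EeBbLl × EeBbLl
Each trait segregates independently with a 3:1 phenotypic ratio, so each gene contributes 3/4 (dominant) or 1/4 (recessive).
Target: drooping (ear carriage), brown (coat color), short (fur length)
Probability = product of independent per-trait probabilities
= 1/4 × 1/4 × 3/4 = 3/64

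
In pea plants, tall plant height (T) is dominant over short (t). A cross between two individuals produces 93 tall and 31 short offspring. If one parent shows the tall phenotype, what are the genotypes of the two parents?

Observed offspring: 93 tall, 31 short
The observed ratio simplifies to 3:1. Short (tt) offspring appear, so each parent must contribute one t allele. The parent stated to show tall carries T, so it is Tt. The other parent is then either Tt or tt: Tt × tt would give a 1:1 split, whereas Tt × Tt gives 3:1 — matching the data. So both parents are heterozygous (Tt × Tt).
Parent genotypes: Tt × Tt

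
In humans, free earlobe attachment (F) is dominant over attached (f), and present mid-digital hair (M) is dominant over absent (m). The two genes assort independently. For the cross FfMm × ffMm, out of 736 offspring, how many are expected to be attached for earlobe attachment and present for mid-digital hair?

Dihybrid cross FfMm × ffMm — consider each gene separately:
earlobe attachment: Ff × ff → 2 Ff, 2 ff → 2 F_ : 2 ff (out of 4)
mid-digital hair: Mm × Mm → 1 MM, 2 Mm, 1 mm → 3 M_ : 1 mm (out of 4)
Looking for: attached (ff) and present (M_)
P(attached) = 2/4, P(present) = 3/4
P(both) = 2/4 × 3/4 = 6/16 = 3/8
Expected count = 3/8 × 736 = 276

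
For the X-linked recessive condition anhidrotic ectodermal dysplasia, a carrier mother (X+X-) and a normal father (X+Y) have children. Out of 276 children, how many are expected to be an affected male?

Cross: X+X- × X+Y
Offspring: 1 X+X+, 1 X+Y, 1 X+X-, 1 X-Y
Probability of an affected male: 1/4
Expected count = 1/4 × 276 = 69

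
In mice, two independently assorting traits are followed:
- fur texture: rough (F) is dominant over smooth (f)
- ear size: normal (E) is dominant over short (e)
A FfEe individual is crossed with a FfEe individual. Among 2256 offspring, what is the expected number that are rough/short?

Dihybrid cross FfEe × FfEe — consider each gene separately:
fur texture: Ff × Ff → 1 FF, 2 Ff, 1 ff → 3 F_ : 1 ff (out of 4)
ear size: Ee × Ee → 1 EE, 2 Ee, 1 ee → 3 E_ : 1 ee (out of 4)
Combine (counts out of 4 × 4 = 16): rough/normal (F_E_) = 3×3 = 9; rough/short (F_ee) = 3×1 = 3; smooth/normal (ffE_) = 1×3 = 3; smooth/short (ffee) = 1×1 = 1
Phenotype counts (out of 16): 9 rough/normal, 3 rough/short, 3 smooth/normal, 1 smooth/short
rough/short: 3 out of 16 → fraction 3/16
Expected count = 3/16 × 2256 = 423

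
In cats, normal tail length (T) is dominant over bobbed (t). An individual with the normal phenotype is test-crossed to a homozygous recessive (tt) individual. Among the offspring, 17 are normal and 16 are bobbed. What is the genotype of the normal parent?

Test cross: ? × tt
Offspring: 17 normal, 16 bobbed — approximately 1:1.
A 1:1 ratio in a test cross indicates the unknown parent is heterozygous (Tt).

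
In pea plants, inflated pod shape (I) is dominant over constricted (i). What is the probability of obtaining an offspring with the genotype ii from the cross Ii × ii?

Punnett square for Ii × ii:
Offspring genotypes: 2 Ii, 2 ii
Total offspring: 4
Count with target: 2
Probability: 2/4 = 1/2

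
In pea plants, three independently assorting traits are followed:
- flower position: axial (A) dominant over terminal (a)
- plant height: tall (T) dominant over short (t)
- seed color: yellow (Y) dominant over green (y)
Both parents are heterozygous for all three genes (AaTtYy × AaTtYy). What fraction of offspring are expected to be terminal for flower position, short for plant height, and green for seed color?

Trihybrid cross: AaTtYy × AaTtYy
Each trait segregates independently with a 3:1 phenotypic ratio, so each gene contributes 3/4 (dominant) or 1/4 (recessive).
Target: terminal (flower position), short (plant height), green (seed color)
Probability = product of independent per-trait probabilities
= 1/4 × 1/4 × 1/4 = 1/64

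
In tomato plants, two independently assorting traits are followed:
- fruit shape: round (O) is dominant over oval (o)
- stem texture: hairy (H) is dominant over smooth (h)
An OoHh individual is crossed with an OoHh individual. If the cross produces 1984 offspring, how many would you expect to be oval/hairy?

Dihybrid cross OoHh × OoHh — consider each gene separately:
fruit shape: Oo × Oo → 1 OO, 2 Oo, 1 oo → 3 O_ : 1 oo (out of 4)
stem texture: Hh × Hh → 1 HH, 2 Hh, 1 hh → 3 H_ : 1 hh (out of 4)
Combine (counts out of 4 × 4 = 16): round/hairy (O_H_) = 3×3 = 9; round/smooth (O_hh) = 3×1 = 3; oval/hairy (ooH_) = 1×3 = 3; oval/smooth (oohh) = 1×1 = 1
Phenotype counts (out of 16): 9 round/hairy, 3 round/smooth, 3 oval/hairy, 1 oval/smooth
oval/hairy: 3 out of 16 → fraction 3/16
Expected count = 3/16 × 1984 = 372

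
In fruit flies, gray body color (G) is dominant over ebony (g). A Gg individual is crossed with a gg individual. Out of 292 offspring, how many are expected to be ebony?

Punnett square for Gg × gg:
Offspring genotypes: 2 Gg, 2 gg
gray: 2, ebony: 2
ebony: 2 out of 4 → fraction 1/2
Expected count = 1/2 × 292 = 146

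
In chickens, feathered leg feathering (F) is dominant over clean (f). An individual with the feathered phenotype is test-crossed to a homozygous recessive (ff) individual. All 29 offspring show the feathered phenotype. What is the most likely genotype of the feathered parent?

Test cross: ? × ff
All offspring are feathered.
If the unknown parent were heterozygous (Ff), about half of 29 offspring would be clean; none are. The unknown parent is most likely homozygous dominant (FF).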